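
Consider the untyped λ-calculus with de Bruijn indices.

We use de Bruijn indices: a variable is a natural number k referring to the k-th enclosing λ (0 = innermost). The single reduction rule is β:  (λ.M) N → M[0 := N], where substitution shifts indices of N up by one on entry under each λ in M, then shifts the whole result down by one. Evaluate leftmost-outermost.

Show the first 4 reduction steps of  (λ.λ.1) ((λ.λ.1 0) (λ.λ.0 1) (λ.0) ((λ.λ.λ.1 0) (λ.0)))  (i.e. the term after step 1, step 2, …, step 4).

Answer: after 4 steps: λ.(λ.0 (λ.0)) ((λ.λ.λ.1 0) (λ.0))

Reduction:
  start: (λ.λ.1) ((λ.λ.1 0) (λ.λ.0 1) (λ.0) ((λ.λ.λ.1 0) (λ.0)))
  →1  λ.(λ.λ.1 0) (λ.λ.0 1) (λ.0) ((λ.λ.λ.1 0) (λ.0))
  →2  λ.(λ.(λ.λ.0 1) 0) (λ.0) ((λ.λ.λ.1 0) (λ.0))
  →3  λ.(λ.λ.0 1) (λ.0) ((λ.λ.λ.1 0) (λ.0))
  →4  λ.(λ.0 (λ.0)) ((λ.λ.λ.1 0) (λ.0))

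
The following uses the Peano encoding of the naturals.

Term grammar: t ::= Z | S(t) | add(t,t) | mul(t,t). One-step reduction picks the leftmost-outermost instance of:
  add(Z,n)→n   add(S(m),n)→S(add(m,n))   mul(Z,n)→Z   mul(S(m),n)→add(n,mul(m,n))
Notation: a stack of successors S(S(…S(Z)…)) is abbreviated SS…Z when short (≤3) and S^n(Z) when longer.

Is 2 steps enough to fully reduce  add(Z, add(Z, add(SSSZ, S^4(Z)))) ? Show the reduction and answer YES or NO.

Answer: NO — after 2 steps the term is add(SSSZ, S^4(Z)), not yet normal

Reduction:
  start: add(Z, add(Z, add(SSSZ, S^4(Z))))
  →1  add(Z, add(SSSZ, S^4(Z)))
  →2  add(SSSZ, S^4(Z))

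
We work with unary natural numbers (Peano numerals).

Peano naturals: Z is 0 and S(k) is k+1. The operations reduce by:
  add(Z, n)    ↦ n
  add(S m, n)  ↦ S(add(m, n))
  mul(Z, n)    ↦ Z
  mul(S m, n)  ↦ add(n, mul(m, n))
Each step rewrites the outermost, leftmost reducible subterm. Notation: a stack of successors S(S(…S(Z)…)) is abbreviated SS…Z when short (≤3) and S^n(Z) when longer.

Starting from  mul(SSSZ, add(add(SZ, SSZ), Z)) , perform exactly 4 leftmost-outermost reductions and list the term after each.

Answer: after 4 steps: S(add(add(add(Z, SSZ), Z), mul(SSZ, add(add(SZ, SSZ), Z))))

Working:
  start: mul(SSSZ, add(add(SZ, SSZ), Z))
  step 1: add(add(add(SZ, SSZ), Z), mul(SSZ, add(add(SZ, SSZ), Z)))
  step 2: add(add(S(add(Z, SSZ)), Z), mul(SSZ, add(add(SZ, SSZ), Z)))
  step 3: add(S(add(add(Z, SSZ), Z)), mul(SSZ, add(add(SZ, SSZ), Z)))
  step 4: S(add(add(add(Z, SSZ), Z), mul(SSZ, add(add(SZ, SSZ), Z))))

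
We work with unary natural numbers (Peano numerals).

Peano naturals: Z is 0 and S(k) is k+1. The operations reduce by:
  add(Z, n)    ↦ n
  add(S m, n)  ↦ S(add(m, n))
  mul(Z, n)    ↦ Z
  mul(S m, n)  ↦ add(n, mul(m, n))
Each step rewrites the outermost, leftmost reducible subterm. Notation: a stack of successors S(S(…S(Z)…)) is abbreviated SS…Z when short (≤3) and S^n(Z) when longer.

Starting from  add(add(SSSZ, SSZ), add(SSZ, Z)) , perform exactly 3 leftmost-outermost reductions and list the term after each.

Answer: after 3 steps: S(add(S(add(SZ, SSZ)), add(SSZ, Z)))

Working:
  start: add(add(SSSZ, SSZ), add(SSZ, Z))
  step 1: add(S(add(SSZ, SSZ)), add(SSZ, Z))
  step 2: S(add(add(SSZ, SSZ), add(SSZ, Z)))
  step 3: S(add(S(add(SZ, SSZ)), add(SSZ, Z)))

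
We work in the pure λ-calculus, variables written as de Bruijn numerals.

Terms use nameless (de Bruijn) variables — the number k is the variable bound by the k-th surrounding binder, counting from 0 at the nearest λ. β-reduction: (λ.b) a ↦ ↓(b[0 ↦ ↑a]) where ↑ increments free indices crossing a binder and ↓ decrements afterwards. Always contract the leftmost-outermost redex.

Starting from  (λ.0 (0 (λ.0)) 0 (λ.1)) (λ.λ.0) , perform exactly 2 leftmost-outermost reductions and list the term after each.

  start: (λ.0 (0 (λ.0)) 0 (λ.1)) (λ.λ.0)
  step 1: (λ.λ.0) ((λ.λ.0) (λ.0)) (λ.λ.0) (λ.λ.λ.0)
  step 2: (λ.0) (λ.λ.0) (λ.λ.λ.0)

Answer: after 2 steps: (λ.0) (λ.λ.0) (λ.λ.λ.0)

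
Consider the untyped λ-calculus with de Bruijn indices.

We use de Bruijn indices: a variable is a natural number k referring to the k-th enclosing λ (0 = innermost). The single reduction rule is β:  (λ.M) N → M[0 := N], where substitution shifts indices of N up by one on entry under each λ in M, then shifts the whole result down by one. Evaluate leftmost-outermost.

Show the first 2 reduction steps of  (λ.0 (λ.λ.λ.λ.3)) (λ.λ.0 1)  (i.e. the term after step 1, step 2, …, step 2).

  start: (λ.0 (λ.λ.λ.λ.3)) (λ.λ.0 1)
  step 1: (λ.λ.0 1) (λ.λ.λ.λ.3)
  step 2: λ.0 (λ.λ.λ.λ.3)

Answer: after 2 steps: λ.0 (λ.λ.λ.λ.3)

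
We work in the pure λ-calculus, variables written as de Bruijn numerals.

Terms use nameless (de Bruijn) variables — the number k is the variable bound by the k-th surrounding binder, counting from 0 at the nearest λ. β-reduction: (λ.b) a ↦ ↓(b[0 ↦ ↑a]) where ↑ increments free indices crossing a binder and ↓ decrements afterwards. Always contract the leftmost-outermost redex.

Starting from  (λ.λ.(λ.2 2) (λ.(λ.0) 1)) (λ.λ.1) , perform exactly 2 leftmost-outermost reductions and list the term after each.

  start: (λ.λ.(λ.2 2) (λ.(λ.0) 1)) (λ.λ.1)
  step 1: λ.(λ.(λ.λ.1) (λ.λ.1)) (λ.(λ.0) 1)
  step 2: λ.(λ.λ.1) (λ.λ.1)

Answer: after 2 steps: λ.(λ.λ.1) (λ.λ.1)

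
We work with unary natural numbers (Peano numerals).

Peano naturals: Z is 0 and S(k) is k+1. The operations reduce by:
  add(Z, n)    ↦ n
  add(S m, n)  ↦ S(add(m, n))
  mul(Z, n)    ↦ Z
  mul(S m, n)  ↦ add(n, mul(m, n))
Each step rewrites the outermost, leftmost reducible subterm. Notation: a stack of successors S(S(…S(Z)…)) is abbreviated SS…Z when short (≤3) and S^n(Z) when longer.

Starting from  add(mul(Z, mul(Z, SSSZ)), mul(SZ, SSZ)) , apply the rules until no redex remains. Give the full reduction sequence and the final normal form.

  start: add(mul(Z, mul(Z, SSSZ)), mul(SZ, SSZ))
  step 1: add(Z, mul(SZ, SSZ))
  step 2: mul(SZ, SSZ)
  step 3: add(SSZ, mul(Z, SSZ))
  step 4: S(add(SZ, mul(Z, SSZ)))
  step 5: S(S(add(Z, mul(Z, SSZ))))
  step 6: S(S(mul(Z, SSZ)))
  step 7: SSZ

Answer: normal form = SSZ  (in 7 steps)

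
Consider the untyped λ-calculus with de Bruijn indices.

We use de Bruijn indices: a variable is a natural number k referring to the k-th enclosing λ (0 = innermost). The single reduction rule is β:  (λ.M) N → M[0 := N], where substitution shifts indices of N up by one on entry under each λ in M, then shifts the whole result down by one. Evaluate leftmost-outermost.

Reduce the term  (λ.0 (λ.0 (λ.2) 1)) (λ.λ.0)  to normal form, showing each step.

  start: (λ.0 (λ.0 (λ.2) 1)) (λ.λ.0)
  →1  (λ.λ.0) (λ.0 (λ.λ.λ.0) (λ.λ.0))
  →2  λ.0

Answer: normal form = λ.0  (in 2 steps)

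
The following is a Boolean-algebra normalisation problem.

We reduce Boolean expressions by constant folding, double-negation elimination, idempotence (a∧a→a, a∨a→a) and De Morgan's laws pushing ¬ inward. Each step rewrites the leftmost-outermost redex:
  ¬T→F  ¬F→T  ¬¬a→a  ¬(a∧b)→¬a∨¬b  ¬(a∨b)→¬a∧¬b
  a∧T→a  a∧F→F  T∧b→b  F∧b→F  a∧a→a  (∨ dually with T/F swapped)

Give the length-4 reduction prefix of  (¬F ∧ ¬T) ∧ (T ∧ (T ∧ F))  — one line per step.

  start: (¬F ∧ ¬T) ∧ (T ∧ (T ∧ F))
  [1] (T ∧ ¬T) ∧ (T ∧ (T ∧ F))
  [2] ¬T ∧ (T ∧ (T ∧ F))
  [3] F ∧ (T ∧ (T ∧ F))
  [4] F

Answer: after 4 steps: F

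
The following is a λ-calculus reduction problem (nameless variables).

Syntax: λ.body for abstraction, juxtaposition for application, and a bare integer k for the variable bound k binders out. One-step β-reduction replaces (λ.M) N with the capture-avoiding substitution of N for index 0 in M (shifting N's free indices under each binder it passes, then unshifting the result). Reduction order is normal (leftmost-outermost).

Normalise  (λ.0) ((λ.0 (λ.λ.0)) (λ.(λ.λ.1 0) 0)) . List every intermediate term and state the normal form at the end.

  start: (λ.0) ((λ.0 (λ.λ.0)) (λ.(λ.λ.1 0) 0))
  step 1: (λ.0 (λ.λ.0)) (λ.(λ.λ.1 0) 0)
  step 2: (λ.(λ.λ.1 0) 0) (λ.λ.0)
  step 3: (λ.λ.1 0) (λ.λ.0)
  step 4: λ.(λ.λ.0) 0
  step 5: λ.λ.0

Answer: normal form = λ.λ.0  (in 5 steps)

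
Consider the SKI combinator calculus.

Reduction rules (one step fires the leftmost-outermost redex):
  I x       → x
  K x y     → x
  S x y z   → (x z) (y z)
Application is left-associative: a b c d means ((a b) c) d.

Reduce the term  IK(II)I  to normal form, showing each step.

Answer: normal form = I  (in 3 steps)

Working:
  start: IK(II)I
  step 1: K(II)I
  step 2: II
  step 3: I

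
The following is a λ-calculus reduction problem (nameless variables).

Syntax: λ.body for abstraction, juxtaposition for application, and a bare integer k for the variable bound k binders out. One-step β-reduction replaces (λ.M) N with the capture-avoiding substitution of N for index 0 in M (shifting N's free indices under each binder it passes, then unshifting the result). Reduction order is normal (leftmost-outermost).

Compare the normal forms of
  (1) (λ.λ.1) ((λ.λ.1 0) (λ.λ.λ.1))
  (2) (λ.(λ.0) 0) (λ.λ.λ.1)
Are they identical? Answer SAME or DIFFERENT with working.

Answer: DIFFERENT — A ⇓ λ.λ.λ.λ.1, B ⇓ λ.λ.λ.1

Working:
Term A:
  start: (λ.λ.1) ((λ.λ.1 0) (λ.λ.λ.1))
  step 1: λ.(λ.λ.1 0) (λ.λ.λ.1)
  step 2: λ.λ.(λ.λ.λ.1) 0
  step 3: λ.λ.λ.λ.1

Term B:
  start: (λ.(λ.0) 0) (λ.λ.λ.1)
  step 1: (λ.0) (λ.λ.λ.1)
  step 2: λ.λ.λ.1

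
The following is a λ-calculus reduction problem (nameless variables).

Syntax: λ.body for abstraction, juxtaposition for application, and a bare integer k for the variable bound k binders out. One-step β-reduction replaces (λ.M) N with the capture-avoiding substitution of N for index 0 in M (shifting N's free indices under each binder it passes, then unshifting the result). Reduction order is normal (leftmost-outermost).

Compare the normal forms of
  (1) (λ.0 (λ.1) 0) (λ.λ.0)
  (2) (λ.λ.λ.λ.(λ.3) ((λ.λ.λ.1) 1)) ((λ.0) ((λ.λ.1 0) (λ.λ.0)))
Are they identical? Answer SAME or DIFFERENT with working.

Answer: DIFFERENT — A ⇓ λ.λ.0, B ⇓ λ.λ.λ.2

Derivation:
Term A:
  start: (λ.0 (λ.1) 0) (λ.λ.0)
  →1  (λ.λ.0) (λ.λ.λ.0) (λ.λ.0)
  →2  (λ.0) (λ.λ.0)
  →3  λ.λ.0

Term B:
  start: (λ.λ.λ.λ.(λ.3) ((λ.λ.λ.1) 1)) ((λ.0) ((λ.λ.1 0) (λ.λ.0)))
  →1  λ.λ.λ.(λ.3) ((λ.λ.λ.1) 1)
  →2  λ.λ.λ.2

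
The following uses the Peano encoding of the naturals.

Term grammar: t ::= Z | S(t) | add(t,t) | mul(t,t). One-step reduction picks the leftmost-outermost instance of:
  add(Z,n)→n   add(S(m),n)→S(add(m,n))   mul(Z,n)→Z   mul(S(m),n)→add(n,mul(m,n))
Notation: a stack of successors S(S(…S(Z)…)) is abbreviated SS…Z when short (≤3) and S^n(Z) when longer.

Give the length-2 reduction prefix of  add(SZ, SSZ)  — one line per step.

Answer: after 2 steps: SSSZ

Derivation:
  start: add(SZ, SSZ)
  [1] S(add(Z, SSZ))
  [2] SSSZ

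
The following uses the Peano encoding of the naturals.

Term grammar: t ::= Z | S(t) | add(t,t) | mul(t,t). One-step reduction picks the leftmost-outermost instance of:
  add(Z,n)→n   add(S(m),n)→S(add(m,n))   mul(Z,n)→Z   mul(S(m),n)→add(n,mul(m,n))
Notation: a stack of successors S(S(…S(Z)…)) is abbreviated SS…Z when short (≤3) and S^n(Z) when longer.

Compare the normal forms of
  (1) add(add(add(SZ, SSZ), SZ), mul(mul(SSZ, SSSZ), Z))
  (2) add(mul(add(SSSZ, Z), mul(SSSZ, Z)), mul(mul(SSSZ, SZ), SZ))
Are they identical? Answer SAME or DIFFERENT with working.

Term A:
  start: add(add(add(SZ, SSZ), SZ), mul(mul(SSZ, SSSZ), Z))
  [1] add(add(S(add(Z, SSZ)), SZ), mul(mul(SSZ, SSSZ), Z))
  [2] add(S(add(add(Z, SSZ), SZ)), mul(mul(SSZ, SSSZ), Z))
  [3] S(add(add(add(Z, SSZ), SZ), mul(mul(SSZ, SSSZ), Z)))
  [4] S(add(add(SSZ, SZ), mul(mul(SSZ, SSSZ), Z)))
  [5] S(add(S(add(SZ, SZ)), mul(mul(SSZ, SSSZ), Z)))
  [6] S(S(add(add(SZ, SZ), mul(mul(SSZ, SSSZ), Z))))
  [7] S(S(add(S(add(Z, SZ)), mul(mul(SSZ, SSSZ), Z))))
  [8] S(S(S(add(add(Z, SZ), mul(mul(SSZ, SSSZ), Z)))))
  [9] S(S(S(add(SZ, mul(mul(SSZ, SSSZ), Z)))))
  [10] S(S(S(S(add(Z, mul(mul(SSZ, SSSZ), Z))))))
  [11] S(S(S(S(mul(mul(SSZ, SSSZ), Z)))))
  [12] S(S(S(S(mul(add(SSSZ, mul(SZ, SSSZ)), Z)))))
  [13] S(S(S(S(mul(S(add(SSZ, mul(SZ, SSSZ))), Z)))))
  [14] S(S(S(S(add(Z, mul(add(SSZ, mul(SZ, SSSZ)), Z))))))
  [15] S(S(S(S(mul(add(SSZ, mul(SZ, SSSZ)), Z)))))
  [16] S(S(S(S(mul(S(add(SZ, mul(SZ, SSSZ))), Z)))))
  [17] S(S(S(S(add(Z, mul(add(SZ, mul(SZ, SSSZ)), Z))))))
  [18] S(S(S(S(mul(add(SZ, mul(SZ, SSSZ)), Z)))))
  [19] S(S(S(S(mul(S(add(Z, mul(SZ, SSSZ))), Z)))))
  [20] S(S(S(S(add(Z, mul(add(Z, mul(SZ, SSSZ)), Z))))))
  [21] S(S(S(S(mul(add(Z, mul(SZ, SSSZ)), Z)))))
  [22] S(S(S(S(mul(mul(SZ, SSSZ), Z)))))
  [23] S(S(S(S(mul(add(SSSZ, mul(Z, SSSZ)), Z)))))
  [24] S(S(S(S(mul(S(add(SSZ, mul(Z, SSSZ))), Z)))))
  [25] S(S(S(S(add(Z, mul(add(SSZ, mul(Z, SSSZ)), Z))))))
  [26] S(S(S(S(mul(add(SSZ, mul(Z, SSSZ)), Z)))))
  [27] S(S(S(S(mul(S(add(SZ, mul(Z, SSSZ))), Z)))))
  [28] S(S(S(S(add(Z, mul(add(SZ, mul(Z, SSSZ)), Z))))))
  [29] S(S(S(S(mul(add(SZ, mul(Z, SSSZ)), Z)))))
  [30] S(S(S(S(mul(S(add(Z, mul(Z, SSSZ))), Z)))))
  [31] S(S(S(S(add(Z, mul(add(Z, mul(Z, SSSZ)), Z))))))
  [32] S(S(S(S(mul(add(Z, mul(Z, SSSZ)), Z)))))
  [33] S(S(S(S(mul(mul(Z, SSSZ), Z)))))
  [34] S(S(S(S(mul(Z, Z)))))
  [35] S^4(Z)

Term B:
  start: add(mul(add(SSSZ, Z), mul(SSSZ, Z)), mul(mul(SSSZ, SZ), SZ))
  [1] add(mul(S(add(SSZ, Z)), mul(SSSZ, Z)), mul(mul(SSSZ, SZ), SZ))
  [2] add(add(mul(SSSZ, Z), mul(add(SSZ, Z), mul(SSSZ, Z))), mul(mul(SSSZ, SZ), SZ))
  [3] add(add(add(Z, mul(SSZ, Z)), mul(add(SSZ, Z), mul(SSSZ, Z))), mul(mul(SSSZ, SZ), SZ))
  [4] add(add(mul(SSZ, Z), mul(add(SSZ, Z), mul(SSSZ, Z))), mul(mul(SSSZ, SZ), SZ))
  [5] add(add(add(Z, mul(SZ, Z)), mul(add(SSZ, Z), mul(SSSZ, Z))), mul(mul(SSSZ, SZ), SZ))
  [6] add(add(mul(SZ, Z), mul(add(SSZ, Z), mul(SSSZ, Z))), mul(mul(SSSZ, SZ), SZ))
  [7] add(add(add(Z, mul(Z, Z)), mul(add(SSZ, Z), mul(SSSZ, Z))), mul(mul(SSSZ, SZ), SZ))
  [8] add(add(mul(Z, Z), mul(add(SSZ, Z), mul(SSSZ, Z))), mul(mul(SSSZ, SZ), SZ))
  [9] add(add(Z, mul(add(SSZ, Z), mul(SSSZ, Z))), mul(mul(SSSZ, SZ), SZ))
  [10] add(mul(add(SSZ, Z), mul(SSSZ, Z)), mul(mul(SSSZ, SZ), SZ))
  [11] add(mul(S(add(SZ, Z)), mul(SSSZ, Z)), mul(mul(SSSZ, SZ), SZ))
  [12] add(add(mul(SSSZ, Z), mul(add(SZ, Z), mul(SSSZ, Z))), mul(mul(SSSZ, SZ), SZ))
  [13] add(add(add(Z, mul(SSZ, Z)), mul(add(SZ, Z), mul(SSSZ, Z))), mul(mul(SSSZ, SZ), SZ))
  [14] add(add(mul(SSZ, Z), mul(add(SZ, Z), mul(SSSZ, Z))), mul(mul(SSSZ, SZ), SZ))
  [15] add(add(add(Z, mul(SZ, Z)), mul(add(SZ, Z), mul(SSSZ, Z))), mul(mul(SSSZ, SZ), SZ))
  [16] add(add(mul(SZ, Z), mul(add(SZ, Z), mul(SSSZ, Z))), mul(mul(SSSZ, SZ), SZ))
  [17] add(add(add(Z, mul(Z, Z)), mul(add(SZ, Z), mul(SSSZ, Z))), mul(mul(SSSZ, SZ), SZ))
  [18] add(add(mul(Z, Z), mul(add(SZ, Z), mul(SSSZ, Z))), mul(mul(SSSZ, SZ), SZ))
  [19] add(add(Z, mul(add(SZ, Z), mul(SSSZ, Z))), mul(mul(SSSZ, SZ), SZ))
  [20] add(mul(add(SZ, Z), mul(SSSZ, Z)), mul(mul(SSSZ, SZ), SZ))
  [21] add(mul(S(add(Z, Z)), mul(SSSZ, Z)), mul(mul(SSSZ, SZ), SZ))
  [22] add(add(mul(SSSZ, Z), mul(add(Z, Z), mul(SSSZ, Z))), mul(mul(SSSZ, SZ), SZ))
  [23] add(add(add(Z, mul(SSZ, Z)), mul(add(Z, Z), mul(SSSZ, Z))), mul(mul(SSSZ, SZ), SZ))
  [24] add(add(mul(SSZ, Z), mul(add(Z, Z), mul(SSSZ, Z))), mul(mul(SSSZ, SZ), SZ))
  [25] add(add(add(Z, mul(SZ, Z)), mul(add(Z, Z), mul(SSSZ, Z))), mul(mul(SSSZ, SZ), SZ))
  [26] add(add(mul(SZ, Z), mul(add(Z, Z), mul(SSSZ, Z))), mul(mul(SSSZ, SZ), SZ))
  [27] add(add(add(Z, mul(Z, Z)), mul(add(Z, Z), mul(SSSZ, Z))), mul(mul(SSSZ, SZ), SZ))
  [28] add(add(mul(Z, Z), mul(add(Z, Z), mul(SSSZ, Z))), mul(mul(SSSZ, SZ), SZ))
  [29] add(add(Z, mul(add(Z, Z), mul(SSSZ, Z))), mul(mul(SSSZ, SZ), SZ))
  [30] add(mul(add(Z, Z), mul(SSSZ, Z)), mul(mul(SSSZ, SZ), SZ))
  [31] add(mul(Z, mul(SSSZ, Z)), mul(mul(SSSZ, SZ), SZ))
  [32] add(Z, mul(mul(SSSZ, SZ), SZ))
  [33] mul(mul(SSSZ, SZ), SZ)
  [34] mul(add(SZ, mul(SSZ, SZ)), SZ)
  [35] mul(S(add(Z, mul(SSZ, SZ))), SZ)
  [36] add(SZ, mul(add(Z, mul(SSZ, SZ)), SZ))
  [37] S(add(Z, mul(add(Z, mul(SSZ, SZ)), SZ)))
  [38] S(mul(add(Z, mul(SSZ, SZ)), SZ))
  [39] S(mul(mul(SSZ, SZ), SZ))
  [40] S(mul(add(SZ, mul(SZ, SZ)), SZ))
  [41] S(mul(S(add(Z, mul(SZ, SZ))), SZ))
  [42] S(add(SZ, mul(add(Z, mul(SZ, SZ)), SZ)))
  [43] S(S(add(Z, mul(add(Z, mul(SZ, SZ)), SZ))))
  [44] S(S(mul(add(Z, mul(SZ, SZ)), SZ)))
  [45] S(S(mul(mul(SZ, SZ), SZ)))
  [46] S(S(mul(add(SZ, mul(Z, SZ)), SZ)))
  [47] S(S(mul(S(add(Z, mul(Z, SZ))), SZ)))
  [48] S(S(add(SZ, mul(add(Z, mul(Z, SZ)), SZ))))
  [49] S(S(S(add(Z, mul(add(Z, mul(Z, SZ)), SZ)))))
  [50] S(S(S(mul(add(Z, mul(Z, SZ)), SZ))))
  [51] S(S(S(mul(mul(Z, SZ), SZ))))
  [52] S(S(S(mul(Z, SZ))))
  [53] SSSZ

Answer: DIFFERENT — A ⇓ S^4(Z), B ⇓ SSSZ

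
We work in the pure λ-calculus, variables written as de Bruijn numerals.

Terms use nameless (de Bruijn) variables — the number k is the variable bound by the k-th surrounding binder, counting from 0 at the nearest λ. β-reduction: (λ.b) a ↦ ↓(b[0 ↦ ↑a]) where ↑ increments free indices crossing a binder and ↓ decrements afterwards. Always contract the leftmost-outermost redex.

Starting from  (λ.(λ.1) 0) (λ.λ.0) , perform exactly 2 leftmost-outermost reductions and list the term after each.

  start: (λ.(λ.1) 0) (λ.λ.0)
  step 1: (λ.λ.λ.0) (λ.λ.0)
  step 2: λ.λ.0

Answer: after 2 steps: λ.λ.0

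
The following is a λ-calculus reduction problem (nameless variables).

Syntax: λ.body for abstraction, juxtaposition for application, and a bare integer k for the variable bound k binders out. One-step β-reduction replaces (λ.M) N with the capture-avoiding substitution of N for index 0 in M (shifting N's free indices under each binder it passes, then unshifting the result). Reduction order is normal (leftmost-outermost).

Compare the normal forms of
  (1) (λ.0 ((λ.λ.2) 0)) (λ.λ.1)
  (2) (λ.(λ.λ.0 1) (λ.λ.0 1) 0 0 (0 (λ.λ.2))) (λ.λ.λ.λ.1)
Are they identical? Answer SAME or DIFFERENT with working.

Answer: SAME — A ⇓ λ.λ.λ.λ.1, B ⇓ λ.λ.λ.λ.1

Reduction:
Term A:
  start: (λ.0 ((λ.λ.2) 0)) (λ.λ.1)
  →1  (λ.λ.1) ((λ.λ.λ.λ.1) (λ.λ.1))
  →2  λ.(λ.λ.λ.λ.1) (λ.λ.1)
  →3  λ.λ.λ.λ.1

Term B:
  start: (λ.(λ.λ.0 1) (λ.λ.0 1) 0 0 (0 (λ.λ.2))) (λ.λ.λ.λ.1)
  →1  (λ.λ.0 1) (λ.λ.0 1) (λ.λ.λ.λ.1) (λ.λ.λ.λ.1) ((λ.λ.λ.λ.1) (λ.λ.λ.λ.λ.λ.1))
  →2  (λ.0 (λ.λ.0 1)) (λ.λ.λ.λ.1) (λ.λ.λ.λ.1) ((λ.λ.λ.λ.1) (λ.λ.λ.λ.λ.λ.1))
  →3  (λ.λ.λ.λ.1) (λ.λ.0 1) (λ.λ.λ.λ.1) ((λ.λ.λ.λ.1) (λ.λ.λ.λ.λ.λ.1))
  →4  (λ.λ.λ.1) (λ.λ.λ.λ.1) ((λ.λ.λ.λ.1) (λ.λ.λ.λ.λ.λ.1))
  →5  (λ.λ.1) ((λ.λ.λ.λ.1) (λ.λ.λ.λ.λ.λ.1))
  →6  λ.(λ.λ.λ.λ.1) (λ.λ.λ.λ.λ.λ.1)
  →7  λ.λ.λ.λ.1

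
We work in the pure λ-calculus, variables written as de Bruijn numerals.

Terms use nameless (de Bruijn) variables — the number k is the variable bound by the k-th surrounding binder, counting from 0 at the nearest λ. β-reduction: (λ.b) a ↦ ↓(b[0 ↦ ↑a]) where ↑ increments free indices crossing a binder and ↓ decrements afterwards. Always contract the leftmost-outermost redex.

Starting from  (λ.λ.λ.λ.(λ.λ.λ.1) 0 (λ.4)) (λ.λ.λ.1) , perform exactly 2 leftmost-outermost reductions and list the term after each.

Answer: after 2 steps: λ.λ.λ.(λ.λ.1) (λ.λ.λ.λ.1)

Derivation:
  start: (λ.λ.λ.λ.(λ.λ.λ.1) 0 (λ.4)) (λ.λ.λ.1)
  →1  λ.λ.λ.(λ.λ.λ.1) 0 (λ.λ.λ.λ.1)
  →2  λ.λ.λ.(λ.λ.1) (λ.λ.λ.λ.1)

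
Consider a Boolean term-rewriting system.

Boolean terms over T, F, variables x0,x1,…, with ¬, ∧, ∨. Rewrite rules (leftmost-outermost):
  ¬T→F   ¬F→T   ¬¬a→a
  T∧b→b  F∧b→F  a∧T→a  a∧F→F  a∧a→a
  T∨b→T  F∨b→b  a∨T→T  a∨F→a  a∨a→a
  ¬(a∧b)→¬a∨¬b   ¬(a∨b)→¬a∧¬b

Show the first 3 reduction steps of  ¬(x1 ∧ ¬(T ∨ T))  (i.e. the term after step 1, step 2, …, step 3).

  start: ¬(x1 ∧ ¬(T ∨ T))
  step 1: ¬x1 ∨ ¬¬(T ∨ T)
  step 2: ¬x1 ∨ (T ∨ T)
  step 3: ¬x1 ∨ T

Answer: after 3 steps: ¬x1 ∨ T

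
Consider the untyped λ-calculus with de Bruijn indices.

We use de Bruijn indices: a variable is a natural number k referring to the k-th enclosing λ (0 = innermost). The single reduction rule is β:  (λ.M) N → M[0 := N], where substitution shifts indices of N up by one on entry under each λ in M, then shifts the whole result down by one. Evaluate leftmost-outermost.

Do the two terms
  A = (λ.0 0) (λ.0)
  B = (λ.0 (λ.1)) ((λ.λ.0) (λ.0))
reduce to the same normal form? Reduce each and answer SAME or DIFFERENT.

Answer: DIFFERENT — A ⇓ λ.0, B ⇓ λ.λ.0

Reduction:
Term A:
  start: (λ.0 0) (λ.0)
  step 1: (λ.0) (λ.0)
  step 2: λ.0

Term B:
  start: (λ.0 (λ.1)) ((λ.λ.0) (λ.0))
  step 1: (λ.λ.0) (λ.0) (λ.(λ.λ.0) (λ.0))
  step 2: (λ.0) (λ.(λ.λ.0) (λ.0))
  step 3: λ.(λ.λ.0) (λ.0)
  step 4: λ.λ.0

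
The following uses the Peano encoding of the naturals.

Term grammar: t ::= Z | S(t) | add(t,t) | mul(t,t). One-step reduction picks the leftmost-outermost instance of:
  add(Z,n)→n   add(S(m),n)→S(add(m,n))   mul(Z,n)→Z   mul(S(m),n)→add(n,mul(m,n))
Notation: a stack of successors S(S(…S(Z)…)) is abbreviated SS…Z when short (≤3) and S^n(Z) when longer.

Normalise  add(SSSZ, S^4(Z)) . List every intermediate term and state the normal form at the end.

  start: add(SSSZ, S^4(Z))
  [1] S(add(SSZ, S^4(Z)))
  [2] S(S(add(SZ, S^4(Z))))
  [3] S(S(S(add(Z, S^4(Z)))))
  [4] S^7(Z)

Answer: normal form = S^7(Z)  (in 4 steps)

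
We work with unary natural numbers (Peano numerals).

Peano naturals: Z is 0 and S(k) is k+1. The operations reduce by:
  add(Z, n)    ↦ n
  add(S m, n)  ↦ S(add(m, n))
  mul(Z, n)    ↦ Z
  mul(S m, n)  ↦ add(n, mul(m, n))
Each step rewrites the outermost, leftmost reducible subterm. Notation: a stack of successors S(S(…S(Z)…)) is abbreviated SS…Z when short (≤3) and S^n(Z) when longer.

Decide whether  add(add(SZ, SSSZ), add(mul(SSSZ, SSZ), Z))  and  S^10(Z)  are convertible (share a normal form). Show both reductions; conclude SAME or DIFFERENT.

Answer: SAME — A ⇓ S^10(Z), B ⇓ S^10(Z)

Reduction:
Term A:
  start: add(add(SZ, SSSZ), add(mul(SSSZ, SSZ), Z))
  step 1: add(S(add(Z, SSSZ)), add(mul(SSSZ, SSZ), Z))
  step 2: S(add(add(Z, SSSZ), add(mul(SSSZ, SSZ), Z)))
  step 3: S(add(SSSZ, add(mul(SSSZ, SSZ), Z)))
  step 4: S(S(add(SSZ, add(mul(SSSZ, SSZ), Z))))
  step 5: S(S(S(add(SZ, add(mul(SSSZ, SSZ), Z)))))
  step 6: S(S(S(S(add(Z, add(mul(SSSZ, SSZ), Z))))))
  step 7: S(S(S(S(add(mul(SSSZ, SSZ), Z)))))
  step 8: S(S(S(S(add(add(SSZ, mul(SSZ, SSZ)), Z)))))
  step 9: S(S(S(S(add(S(add(SZ, mul(SSZ, SSZ))), Z)))))
  step 10: S(S(S(S(S(add(add(SZ, mul(SSZ, SSZ)), Z))))))
  step 11: S(S(S(S(S(add(S(add(Z, mul(SSZ, SSZ))), Z))))))
  step 12: S(S(S(S(S(S(add(add(Z, mul(SSZ, SSZ)), Z)))))))
  step 13: S(S(S(S(S(S(add(mul(SSZ, SSZ), Z)))))))
  step 14: S(S(S(S(S(S(add(add(SSZ, mul(SZ, SSZ)), Z)))))))
  step 15: S(S(S(S(S(S(add(S(add(SZ, mul(SZ, SSZ))), Z)))))))
  step 16: S(S(S(S(S(S(S(add(add(SZ, mul(SZ, SSZ)), Z))))))))
  step 17: S(S(S(S(S(S(S(add(S(add(Z, mul(SZ, SSZ))), Z))))))))
  step 18: S(S(S(S(S(S(S(S(add(add(Z, mul(SZ, SSZ)), Z)))))))))
  step 19: S(S(S(S(S(S(S(S(add(mul(SZ, SSZ), Z)))))))))
  step 20: S(S(S(S(S(S(S(S(add(add(SSZ, mul(Z, SSZ)), Z)))))))))
  step 21: S(S(S(S(S(S(S(S(add(S(add(SZ, mul(Z, SSZ))), Z)))))))))
  step 22: S(S(S(S(S(S(S(S(S(add(add(SZ, mul(Z, SSZ)), Z))))))))))
  step 23: S(S(S(S(S(S(S(S(S(add(S(add(Z, mul(Z, SSZ))), Z))))))))))
  step 24: S(S(S(S(S(S(S(S(S(S(add(add(Z, mul(Z, SSZ)), Z)))))))))))
  step 25: S(S(S(S(S(S(S(S(S(S(add(mul(Z, SSZ), Z)))))))))))
  step 26: S(S(S(S(S(S(S(S(S(S(add(Z, Z)))))))))))
  step 27: S^10(Z)

Term B:
  start: S^10(Z)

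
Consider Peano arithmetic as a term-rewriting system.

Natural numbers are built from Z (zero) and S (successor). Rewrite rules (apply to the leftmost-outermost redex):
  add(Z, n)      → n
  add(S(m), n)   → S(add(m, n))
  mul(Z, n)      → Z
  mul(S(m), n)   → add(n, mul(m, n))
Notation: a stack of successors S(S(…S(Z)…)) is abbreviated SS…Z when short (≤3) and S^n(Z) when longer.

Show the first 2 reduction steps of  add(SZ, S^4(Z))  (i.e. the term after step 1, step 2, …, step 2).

Answer: after 2 steps: S^5(Z)

Working:
  start: add(SZ, S^4(Z))
  [1] S(add(Z, S^4(Z)))
  [2] S^5(Z)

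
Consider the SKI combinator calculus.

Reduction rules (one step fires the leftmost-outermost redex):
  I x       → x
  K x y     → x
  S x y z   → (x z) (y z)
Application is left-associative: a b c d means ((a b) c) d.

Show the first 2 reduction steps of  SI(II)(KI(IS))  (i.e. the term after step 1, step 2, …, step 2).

Answer: after 2 steps: KI(IS)(II(KI(IS)))

Working:
  start: SI(II)(KI(IS))
  [1] I(KI(IS))(II(KI(IS)))
  [2] KI(IS)(II(KI(IS)))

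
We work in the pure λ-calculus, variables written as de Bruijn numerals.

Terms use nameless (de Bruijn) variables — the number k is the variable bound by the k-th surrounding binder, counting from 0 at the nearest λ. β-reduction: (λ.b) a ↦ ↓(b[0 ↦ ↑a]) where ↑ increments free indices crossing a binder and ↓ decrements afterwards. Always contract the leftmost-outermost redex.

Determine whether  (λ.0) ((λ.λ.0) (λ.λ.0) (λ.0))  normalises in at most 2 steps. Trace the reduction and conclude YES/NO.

  start: (λ.0) ((λ.λ.0) (λ.λ.0) (λ.0))
  →1  (λ.λ.0) (λ.λ.0) (λ.0)
  →2  (λ.0) (λ.0)

Answer: NO — after 2 steps the term is (λ.0) (λ.0), not yet normal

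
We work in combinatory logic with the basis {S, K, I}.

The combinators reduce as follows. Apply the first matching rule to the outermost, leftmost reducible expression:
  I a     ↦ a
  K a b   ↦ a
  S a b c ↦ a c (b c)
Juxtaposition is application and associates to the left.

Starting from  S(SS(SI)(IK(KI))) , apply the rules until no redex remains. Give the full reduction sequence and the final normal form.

  start: S(SS(SI)(IK(KI)))
  →1  S(S(IK(KI))(SI(IK(KI))))
  →2  S(S(K(KI))(SI(IK(KI))))
  →3  S(S(K(KI))(SI(K(KI))))

Answer: normal form = S(S(K(KI))(SI(K(KI))))  (in 3 steps)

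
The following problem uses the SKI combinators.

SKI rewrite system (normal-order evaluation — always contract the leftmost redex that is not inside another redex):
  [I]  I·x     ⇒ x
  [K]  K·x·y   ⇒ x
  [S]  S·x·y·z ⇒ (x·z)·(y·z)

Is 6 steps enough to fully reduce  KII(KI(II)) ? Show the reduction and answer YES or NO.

  start: KII(KI(II))
  [1] I(KI(II))
  [2] KI(II)
  [3] I

Answer: YES — reaches normal form I in 3 ≤ 6 steps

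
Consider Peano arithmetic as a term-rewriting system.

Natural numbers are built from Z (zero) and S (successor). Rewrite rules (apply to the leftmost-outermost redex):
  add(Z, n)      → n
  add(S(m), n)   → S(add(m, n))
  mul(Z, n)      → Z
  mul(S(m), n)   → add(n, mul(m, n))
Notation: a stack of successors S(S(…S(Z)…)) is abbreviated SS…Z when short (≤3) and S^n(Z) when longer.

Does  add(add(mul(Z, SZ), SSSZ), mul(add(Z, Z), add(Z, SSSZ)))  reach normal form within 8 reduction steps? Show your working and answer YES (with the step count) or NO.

Answer: YES — reaches normal form SSSZ in 8 ≤ 8 steps

Derivation:
  start: add(add(mul(Z, SZ), SSSZ), mul(add(Z, Z), add(Z, SSSZ)))
  →1  add(add(Z, SSSZ), mul(add(Z, Z), add(Z, SSSZ)))
  →2  add(SSSZ, mul(add(Z, Z), add(Z, SSSZ)))
  →3  S(add(SSZ, mul(add(Z, Z), add(Z, SSSZ))))
  →4  S(S(add(SZ, mul(add(Z, Z), add(Z, SSSZ)))))
  →5  S(S(S(add(Z, mul(add(Z, Z), add(Z, SSSZ))))))
  →6  S(S(S(mul(add(Z, Z), add(Z, SSSZ)))))
  →7  S(S(S(mul(Z, add(Z, SSSZ)))))
  →8  SSSZ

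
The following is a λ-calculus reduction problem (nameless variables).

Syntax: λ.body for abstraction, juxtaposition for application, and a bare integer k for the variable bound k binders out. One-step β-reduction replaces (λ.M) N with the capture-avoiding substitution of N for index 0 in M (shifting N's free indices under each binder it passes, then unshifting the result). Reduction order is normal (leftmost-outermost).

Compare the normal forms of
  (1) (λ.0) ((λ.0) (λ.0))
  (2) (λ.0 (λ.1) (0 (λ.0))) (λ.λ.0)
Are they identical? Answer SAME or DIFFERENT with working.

Answer: SAME — A ⇓ λ.0, B ⇓ λ.0

Working:
Term A:
  start: (λ.0) ((λ.0) (λ.0))
  [1] (λ.0) (λ.0)
  [2] λ.0

Term B:
  start: (λ.0 (λ.1) (0 (λ.0))) (λ.λ.0)
  [1] (λ.λ.0) (λ.λ.λ.0) ((λ.λ.0) (λ.0))
  [2] (λ.0) ((λ.λ.0) (λ.0))
  [3] (λ.λ.0) (λ.0)
  [4] λ.0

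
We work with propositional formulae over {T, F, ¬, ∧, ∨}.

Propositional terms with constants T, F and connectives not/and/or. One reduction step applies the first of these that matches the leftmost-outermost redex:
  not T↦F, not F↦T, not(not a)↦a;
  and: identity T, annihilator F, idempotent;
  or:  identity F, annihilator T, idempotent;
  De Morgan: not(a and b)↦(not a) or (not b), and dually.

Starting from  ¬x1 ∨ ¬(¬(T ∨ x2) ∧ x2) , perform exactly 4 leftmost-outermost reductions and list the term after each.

Answer: after 4 steps: ¬x1 ∨ T

Derivation:
  start: ¬x1 ∨ ¬(¬(T ∨ x2) ∧ x2)
  [1] ¬x1 ∨ (¬¬(T ∨ x2) ∨ ¬x2)
  [2] ¬x1 ∨ ((T ∨ x2) ∨ ¬x2)
  [3] ¬x1 ∨ (T ∨ ¬x2)
  [4] ¬x1 ∨ T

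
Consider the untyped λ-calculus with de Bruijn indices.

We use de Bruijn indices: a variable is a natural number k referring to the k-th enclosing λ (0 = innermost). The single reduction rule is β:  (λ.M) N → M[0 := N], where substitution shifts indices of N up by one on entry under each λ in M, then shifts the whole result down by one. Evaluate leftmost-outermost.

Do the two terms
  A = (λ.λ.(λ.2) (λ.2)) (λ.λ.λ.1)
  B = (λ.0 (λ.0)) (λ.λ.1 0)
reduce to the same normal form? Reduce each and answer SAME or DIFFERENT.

Answer: DIFFERENT — A ⇓ λ.λ.λ.λ.1, B ⇓ λ.0

Working:
Term A:
  start: (λ.λ.(λ.2) (λ.2)) (λ.λ.λ.1)
  step 1: λ.(λ.λ.λ.λ.1) (λ.λ.λ.λ.1)
  step 2: λ.λ.λ.λ.1

Term B:
  start: (λ.0 (λ.0)) (λ.λ.1 0)
  step 1: (λ.λ.1 0) (λ.0)
  step 2: λ.(λ.0) 0
  step 3: λ.0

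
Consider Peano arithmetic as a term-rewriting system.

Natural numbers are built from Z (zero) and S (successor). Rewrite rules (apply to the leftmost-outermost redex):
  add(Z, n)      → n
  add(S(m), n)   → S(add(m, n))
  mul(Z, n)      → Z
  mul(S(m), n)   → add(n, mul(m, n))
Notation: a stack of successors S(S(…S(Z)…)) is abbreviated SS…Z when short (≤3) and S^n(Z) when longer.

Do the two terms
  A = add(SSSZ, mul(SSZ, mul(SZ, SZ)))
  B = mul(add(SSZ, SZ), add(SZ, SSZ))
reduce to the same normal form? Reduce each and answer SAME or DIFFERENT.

Term A:
  start: add(SSSZ, mul(SSZ, mul(SZ, SZ)))
  →1  S(add(SSZ, mul(SSZ, mul(SZ, SZ))))
  →2  S(S(add(SZ, mul(SSZ, mul(SZ, SZ)))))
  →3  S(S(S(add(Z, mul(SSZ, mul(SZ, SZ))))))
  →4  S(S(S(mul(SSZ, mul(SZ, SZ)))))
  →5  S(S(S(add(mul(SZ, SZ), mul(SZ, mul(SZ, SZ))))))
  →6  S(S(S(add(add(SZ, mul(Z, SZ)), mul(SZ, mul(SZ, SZ))))))
  →7  S(S(S(add(S(add(Z, mul(Z, SZ))), mul(SZ, mul(SZ, SZ))))))
  →8  S(S(S(S(add(add(Z, mul(Z, SZ)), mul(SZ, mul(SZ, SZ)))))))
  →9  S(S(S(S(add(mul(Z, SZ), mul(SZ, mul(SZ, SZ)))))))
  →10  S(S(S(S(add(Z, mul(SZ, mul(SZ, SZ)))))))
  →11  S(S(S(S(mul(SZ, mul(SZ, SZ))))))
  →12  S(S(S(S(add(mul(SZ, SZ), mul(Z, mul(SZ, SZ)))))))
  →13  S(S(S(S(add(add(SZ, mul(Z, SZ)), mul(Z, mul(SZ, SZ)))))))
  →14  S(S(S(S(add(S(add(Z, mul(Z, SZ))), mul(Z, mul(SZ, SZ)))))))
  →15  S(S(S(S(S(add(add(Z, mul(Z, SZ)), mul(Z, mul(SZ, SZ))))))))
  →16  S(S(S(S(S(add(mul(Z, SZ), mul(Z, mul(SZ, SZ))))))))
  →17  S(S(S(S(S(add(Z, mul(Z, mul(SZ, SZ))))))))
  →18  S(S(S(S(S(mul(Z, mul(SZ, SZ)))))))
  →19  S^5(Z)

Term B:
  start: mul(add(SSZ, SZ), add(SZ, SSZ))
  →1  mul(S(add(SZ, SZ)), add(SZ, SSZ))
  →2  add(add(SZ, SSZ), mul(add(SZ, SZ), add(SZ, SSZ)))
  →3  add(S(add(Z, SSZ)), mul(add(SZ, SZ), add(SZ, SSZ)))
  →4  S(add(add(Z, SSZ), mul(add(SZ, SZ), add(SZ, SSZ))))
  →5  S(add(SSZ, mul(add(SZ, SZ), add(SZ, SSZ))))
  →6  S(S(add(SZ, mul(add(SZ, SZ), add(SZ, SSZ)))))
  →7  S(S(S(add(Z, mul(add(SZ, SZ), add(SZ, SSZ))))))
  →8  S(S(S(mul(add(SZ, SZ), add(SZ, SSZ)))))
  →9  S(S(S(mul(S(add(Z, SZ)), add(SZ, SSZ)))))
  →10  S(S(S(add(add(SZ, SSZ), mul(add(Z, SZ), add(SZ, SSZ))))))
  →11  S(S(S(add(S(add(Z, SSZ)), mul(add(Z, SZ), add(SZ, SSZ))))))
  →12  S(S(S(S(add(add(Z, SSZ), mul(add(Z, SZ), add(SZ, SSZ)))))))
  →13  S(S(S(S(add(SSZ, mul(add(Z, SZ), add(SZ, SSZ)))))))
  →14  S(S(S(S(S(add(SZ, mul(add(Z, SZ), add(SZ, SSZ))))))))
  →15  S(S(S(S(S(S(add(Z, mul(add(Z, SZ), add(SZ, SSZ)))))))))
  →16  S(S(S(S(S(S(mul(add(Z, SZ), add(SZ, SSZ))))))))
  →17  S(S(S(S(S(S(mul(SZ, add(SZ, SSZ))))))))
  →18  S(S(S(S(S(S(add(add(SZ, SSZ), mul(Z, add(SZ, SSZ)))))))))
  →19  S(S(S(S(S(S(add(S(add(Z, SSZ)), mul(Z, add(SZ, SSZ)))))))))
  →20  S(S(S(S(S(S(S(add(add(Z, SSZ), mul(Z, add(SZ, SSZ))))))))))
  →21  S(S(S(S(S(S(S(add(SSZ, mul(Z, add(SZ, SSZ))))))))))
  →22  S(S(S(S(S(S(S(S(add(SZ, mul(Z, add(SZ, SSZ)))))))))))
  →23  S(S(S(S(S(S(S(S(S(add(Z, mul(Z, add(SZ, SSZ))))))))))))
  →24  S(S(S(S(S(S(S(S(S(mul(Z, add(SZ, SSZ)))))))))))
  →25  S^9(Z)

Answer: DIFFERENT — A ⇓ S^5(Z), B ⇓ S^9(Z)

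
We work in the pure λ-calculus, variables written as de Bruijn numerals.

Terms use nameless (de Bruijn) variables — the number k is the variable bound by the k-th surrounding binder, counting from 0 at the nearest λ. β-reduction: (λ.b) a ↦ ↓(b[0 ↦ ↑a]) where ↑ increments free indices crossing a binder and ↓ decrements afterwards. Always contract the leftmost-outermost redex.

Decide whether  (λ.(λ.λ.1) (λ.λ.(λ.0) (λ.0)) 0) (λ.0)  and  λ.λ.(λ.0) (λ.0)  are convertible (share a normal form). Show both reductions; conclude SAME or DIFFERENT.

Term A:
  start: (λ.(λ.λ.1) (λ.λ.(λ.0) (λ.0)) 0) (λ.0)
  step 1: (λ.λ.1) (λ.λ.(λ.0) (λ.0)) (λ.0)
  step 2: (λ.λ.λ.(λ.0) (λ.0)) (λ.0)
  step 3: λ.λ.(λ.0) (λ.0)
  step 4: λ.λ.λ.0

Term B:
  start: λ.λ.(λ.0) (λ.0)
  step 1: λ.λ.λ.0

Answer: SAME — A ⇓ λ.λ.λ.0, B ⇓ λ.λ.λ.0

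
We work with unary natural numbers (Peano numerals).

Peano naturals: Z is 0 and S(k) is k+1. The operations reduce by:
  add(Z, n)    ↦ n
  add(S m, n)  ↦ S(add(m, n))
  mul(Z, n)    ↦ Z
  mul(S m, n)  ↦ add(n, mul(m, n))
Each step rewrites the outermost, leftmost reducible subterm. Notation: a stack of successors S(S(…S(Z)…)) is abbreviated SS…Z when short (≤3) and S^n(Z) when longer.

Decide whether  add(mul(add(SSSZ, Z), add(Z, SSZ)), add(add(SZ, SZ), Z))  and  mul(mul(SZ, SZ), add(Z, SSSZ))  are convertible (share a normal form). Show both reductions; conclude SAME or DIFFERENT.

Answer: DIFFERENT — A ⇓ S^8(Z), B ⇓ SSSZ

Working:
Term A:
  start: add(mul(add(SSSZ, Z), add(Z, SSZ)), add(add(SZ, SZ), Z))
  step 1: add(mul(S(add(SSZ, Z)), add(Z, SSZ)), add(add(SZ, SZ), Z))
  step 2: add(add(add(Z, SSZ), mul(add(SSZ, Z), add(Z, SSZ))), add(add(SZ, SZ), Z))
  step 3: add(add(SSZ, mul(add(SSZ, Z), add(Z, SSZ))), add(add(SZ, SZ), Z))
  step 4: add(S(add(SZ, mul(add(SSZ, Z), add(Z, SSZ)))), add(add(SZ, SZ), Z))
  step 5: S(add(add(SZ, mul(add(SSZ, Z), add(Z, SSZ))), add(add(SZ, SZ), Z)))
  step 6: S(add(S(add(Z, mul(add(SSZ, Z), add(Z, SSZ)))), add(add(SZ, SZ), Z)))
  step 7: S(S(add(add(Z, mul(add(SSZ, Z), add(Z, SSZ))), add(add(SZ, SZ), Z))))
  step 8: S(S(add(mul(add(SSZ, Z), add(Z, SSZ)), add(add(SZ, SZ), Z))))
  step 9: S(S(add(mul(S(add(SZ, Z)), add(Z, SSZ)), add(add(SZ, SZ), Z))))
  step 10: S(S(add(add(add(Z, SSZ), mul(add(SZ, Z), add(Z, SSZ))), add(add(SZ, SZ), Z))))
  step 11: S(S(add(add(SSZ, mul(add(SZ, Z), add(Z, SSZ))), add(add(SZ, SZ), Z))))
  step 12: S(S(add(S(add(SZ, mul(add(SZ, Z), add(Z, SSZ)))), add(add(SZ, SZ), Z))))
  step 13: S(S(S(add(add(SZ, mul(add(SZ, Z), add(Z, SSZ))), add(add(SZ, SZ), Z)))))
  step 14: S(S(S(add(S(add(Z, mul(add(SZ, Z), add(Z, SSZ)))), add(add(SZ, SZ), Z)))))
  step 15: S(S(S(S(add(add(Z, mul(add(SZ, Z), add(Z, SSZ))), add(add(SZ, SZ), Z))))))
  step 16: S(S(S(S(add(mul(add(SZ, Z), add(Z, SSZ)), add(add(SZ, SZ), Z))))))
  step 17: S(S(S(S(add(mul(S(add(Z, Z)), add(Z, SSZ)), add(add(SZ, SZ), Z))))))
  step 18: S(S(S(S(add(add(add(Z, SSZ), mul(add(Z, Z), add(Z, SSZ))), add(add(SZ, SZ), Z))))))
  step 19: S(S(S(S(add(add(SSZ, mul(add(Z, Z), add(Z, SSZ))), add(add(SZ, SZ), Z))))))
  step 20: S(S(S(S(add(S(add(SZ, mul(add(Z, Z), add(Z, SSZ)))), add(add(SZ, SZ), Z))))))
  step 21: S(S(S(S(S(add(add(SZ, mul(add(Z, Z), add(Z, SSZ))), add(add(SZ, SZ), Z)))))))
  step 22: S(S(S(S(S(add(S(add(Z, mul(add(Z, Z), add(Z, SSZ)))), add(add(SZ, SZ), Z)))))))
  step 23: S(S(S(S(S(S(add(add(Z, mul(add(Z, Z), add(Z, SSZ))), add(add(SZ, SZ), Z))))))))
  step 24: S(S(S(S(S(S(add(mul(add(Z, Z), add(Z, SSZ)), add(add(SZ, SZ), Z))))))))
  step 25: S(S(S(S(S(S(add(mul(Z, add(Z, SSZ)), add(add(SZ, SZ), Z))))))))
  step 26: S(S(S(S(S(S(add(Z, add(add(SZ, SZ), Z))))))))
  step 27: S(S(S(S(S(S(add(add(SZ, SZ), Z)))))))
  step 28: S(S(S(S(S(S(add(S(add(Z, SZ)), Z)))))))
  step 29: S(S(S(S(S(S(S(add(add(Z, SZ), Z))))))))
  step 30: S(S(S(S(S(S(S(add(SZ, Z))))))))
  step 31: S(S(S(S(S(S(S(S(add(Z, Z)))))))))
  step 32: S^8(Z)

Term B:
  start: mul(mul(SZ, SZ), add(Z, SSSZ))
  step 1: mul(add(SZ, mul(Z, SZ)), add(Z, SSSZ))
  step 2: mul(S(add(Z, mul(Z, SZ))), add(Z, SSSZ))
  step 3: add(add(Z, SSSZ), mul(add(Z, mul(Z, SZ)), add(Z, SSSZ)))
  step 4: add(SSSZ, mul(add(Z, mul(Z, SZ)), add(Z, SSSZ)))
  step 5: S(add(SSZ, mul(add(Z, mul(Z, SZ)), add(Z, SSSZ))))
  step 6: S(S(add(SZ, mul(add(Z, mul(Z, SZ)), add(Z, SSSZ)))))
  step 7: S(S(S(add(Z, mul(add(Z, mul(Z, SZ)), add(Z, SSSZ))))))
  step 8: S(S(S(mul(add(Z, mul(Z, SZ)), add(Z, SSSZ)))))
  step 9: S(S(S(mul(mul(Z, SZ), add(Z, SSSZ)))))
  step 10: S(S(S(mul(Z, add(Z, SSSZ)))))
  step 11: SSSZ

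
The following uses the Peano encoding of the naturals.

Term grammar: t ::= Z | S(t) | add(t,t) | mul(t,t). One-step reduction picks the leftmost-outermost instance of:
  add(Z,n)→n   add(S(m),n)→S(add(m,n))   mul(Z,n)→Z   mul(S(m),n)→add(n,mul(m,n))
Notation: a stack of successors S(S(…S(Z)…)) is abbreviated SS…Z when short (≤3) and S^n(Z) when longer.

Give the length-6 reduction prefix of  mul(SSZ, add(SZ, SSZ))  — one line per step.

  start: mul(SSZ, add(SZ, SSZ))
  [1] add(add(SZ, SSZ), mul(SZ, add(SZ, SSZ)))
  [2] add(S(add(Z, SSZ)), mul(SZ, add(SZ, SSZ)))
  [3] S(add(add(Z, SSZ), mul(SZ, add(SZ, SSZ))))
  [4] S(add(SSZ, mul(SZ, add(SZ, SSZ))))
  [5] S(S(add(SZ, mul(SZ, add(SZ, SSZ)))))
  [6] S(S(S(add(Z, mul(SZ, add(SZ, SSZ))))))

Answer: after 6 steps: S(S(S(add(Z, mul(SZ, add(SZ, SSZ))))))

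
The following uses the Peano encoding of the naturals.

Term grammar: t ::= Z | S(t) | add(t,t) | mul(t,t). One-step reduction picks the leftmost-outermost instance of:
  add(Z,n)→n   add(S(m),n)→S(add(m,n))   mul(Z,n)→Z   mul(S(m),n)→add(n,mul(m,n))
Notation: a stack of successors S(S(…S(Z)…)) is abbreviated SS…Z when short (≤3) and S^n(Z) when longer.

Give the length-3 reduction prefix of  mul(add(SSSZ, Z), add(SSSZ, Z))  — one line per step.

Answer: after 3 steps: add(S(add(SSZ, Z)), mul(add(SSZ, Z), add(SSSZ, Z)))

Working:
  start: mul(add(SSSZ, Z), add(SSSZ, Z))
  →1  mul(S(add(SSZ, Z)), add(SSSZ, Z))
  →2  add(add(SSSZ, Z), mul(add(SSZ, Z), add(SSSZ, Z)))
  →3  add(S(add(SSZ, Z)), mul(add(SSZ, Z), add(SSSZ, Z)))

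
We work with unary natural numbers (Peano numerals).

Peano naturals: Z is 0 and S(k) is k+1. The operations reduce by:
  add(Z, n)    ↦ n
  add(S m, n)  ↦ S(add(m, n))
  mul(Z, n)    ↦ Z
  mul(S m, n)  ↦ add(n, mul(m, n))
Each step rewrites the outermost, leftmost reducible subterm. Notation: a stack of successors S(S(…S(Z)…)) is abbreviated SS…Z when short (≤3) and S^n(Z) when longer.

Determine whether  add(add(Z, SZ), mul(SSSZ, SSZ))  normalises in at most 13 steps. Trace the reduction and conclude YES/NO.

Answer: NO — after 13 steps the term is S(S(S(S(S(S(add(SZ, mul(Z, SSZ)))))))), not yet normal

Working:
  start: add(add(Z, SZ), mul(SSSZ, SSZ))
  step 1: add(SZ, mul(SSSZ, SSZ))
  step 2: S(add(Z, mul(SSSZ, SSZ)))
  step 3: S(mul(SSSZ, SSZ))
  step 4: S(add(SSZ, mul(SSZ, SSZ)))
  step 5: S(S(add(SZ, mul(SSZ, SSZ))))
  step 6: S(S(S(add(Z, mul(SSZ, SSZ)))))
  step 7: S(S(S(mul(SSZ, SSZ))))
  step 8: S(S(S(add(SSZ, mul(SZ, SSZ)))))
  step 9: S(S(S(S(add(SZ, mul(SZ, SSZ))))))
  step 10: S(S(S(S(S(add(Z, mul(SZ, SSZ)))))))
  step 11: S(S(S(S(S(mul(SZ, SSZ))))))
  step 12: S(S(S(S(S(add(SSZ, mul(Z, SSZ)))))))
  step 13: S(S(S(S(S(S(add(SZ, mul(Z, SSZ))))))))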